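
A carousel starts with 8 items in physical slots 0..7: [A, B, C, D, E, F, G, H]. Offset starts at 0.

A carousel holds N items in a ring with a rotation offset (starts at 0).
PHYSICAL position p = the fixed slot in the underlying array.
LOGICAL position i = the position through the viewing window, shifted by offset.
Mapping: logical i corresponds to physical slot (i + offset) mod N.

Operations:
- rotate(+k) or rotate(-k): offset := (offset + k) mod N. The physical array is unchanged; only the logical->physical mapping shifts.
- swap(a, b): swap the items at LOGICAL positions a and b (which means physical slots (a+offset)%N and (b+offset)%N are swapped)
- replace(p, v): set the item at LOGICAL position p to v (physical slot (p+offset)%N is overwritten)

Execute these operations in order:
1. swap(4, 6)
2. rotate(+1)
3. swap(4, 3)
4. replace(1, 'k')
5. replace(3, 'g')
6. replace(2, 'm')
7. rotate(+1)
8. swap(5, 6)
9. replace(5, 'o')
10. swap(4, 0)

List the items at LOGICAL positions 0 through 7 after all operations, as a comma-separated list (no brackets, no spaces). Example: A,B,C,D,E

Answer: E,m,g,G,k,o,H,B

Derivation:
After op 1 (swap(4, 6)): offset=0, physical=[A,B,C,D,G,F,E,H], logical=[A,B,C,D,G,F,E,H]
After op 2 (rotate(+1)): offset=1, physical=[A,B,C,D,G,F,E,H], logical=[B,C,D,G,F,E,H,A]
After op 3 (swap(4, 3)): offset=1, physical=[A,B,C,D,F,G,E,H], logical=[B,C,D,F,G,E,H,A]
After op 4 (replace(1, 'k')): offset=1, physical=[A,B,k,D,F,G,E,H], logical=[B,k,D,F,G,E,H,A]
After op 5 (replace(3, 'g')): offset=1, physical=[A,B,k,D,g,G,E,H], logical=[B,k,D,g,G,E,H,A]
After op 6 (replace(2, 'm')): offset=1, physical=[A,B,k,m,g,G,E,H], logical=[B,k,m,g,G,E,H,A]
After op 7 (rotate(+1)): offset=2, physical=[A,B,k,m,g,G,E,H], logical=[k,m,g,G,E,H,A,B]
After op 8 (swap(5, 6)): offset=2, physical=[H,B,k,m,g,G,E,A], logical=[k,m,g,G,E,A,H,B]
After op 9 (replace(5, 'o')): offset=2, physical=[H,B,k,m,g,G,E,o], logical=[k,m,g,G,E,o,H,B]
After op 10 (swap(4, 0)): offset=2, physical=[H,B,E,m,g,G,k,o], logical=[E,m,g,G,k,o,H,B]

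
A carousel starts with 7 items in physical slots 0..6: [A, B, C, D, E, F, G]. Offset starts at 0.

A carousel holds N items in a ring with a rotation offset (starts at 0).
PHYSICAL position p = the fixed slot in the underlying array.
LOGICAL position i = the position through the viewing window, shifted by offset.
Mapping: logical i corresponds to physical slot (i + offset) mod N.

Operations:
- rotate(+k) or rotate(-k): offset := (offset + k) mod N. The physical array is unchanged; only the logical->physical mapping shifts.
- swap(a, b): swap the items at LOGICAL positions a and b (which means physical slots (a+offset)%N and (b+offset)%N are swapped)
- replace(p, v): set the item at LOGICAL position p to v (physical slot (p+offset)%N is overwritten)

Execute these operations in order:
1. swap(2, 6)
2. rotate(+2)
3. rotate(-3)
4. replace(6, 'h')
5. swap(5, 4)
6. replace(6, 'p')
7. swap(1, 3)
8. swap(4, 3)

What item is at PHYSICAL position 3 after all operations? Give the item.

After op 1 (swap(2, 6)): offset=0, physical=[A,B,G,D,E,F,C], logical=[A,B,G,D,E,F,C]
After op 2 (rotate(+2)): offset=2, physical=[A,B,G,D,E,F,C], logical=[G,D,E,F,C,A,B]
After op 3 (rotate(-3)): offset=6, physical=[A,B,G,D,E,F,C], logical=[C,A,B,G,D,E,F]
After op 4 (replace(6, 'h')): offset=6, physical=[A,B,G,D,E,h,C], logical=[C,A,B,G,D,E,h]
After op 5 (swap(5, 4)): offset=6, physical=[A,B,G,E,D,h,C], logical=[C,A,B,G,E,D,h]
After op 6 (replace(6, 'p')): offset=6, physical=[A,B,G,E,D,p,C], logical=[C,A,B,G,E,D,p]
After op 7 (swap(1, 3)): offset=6, physical=[G,B,A,E,D,p,C], logical=[C,G,B,A,E,D,p]
After op 8 (swap(4, 3)): offset=6, physical=[G,B,E,A,D,p,C], logical=[C,G,B,E,A,D,p]

Answer: A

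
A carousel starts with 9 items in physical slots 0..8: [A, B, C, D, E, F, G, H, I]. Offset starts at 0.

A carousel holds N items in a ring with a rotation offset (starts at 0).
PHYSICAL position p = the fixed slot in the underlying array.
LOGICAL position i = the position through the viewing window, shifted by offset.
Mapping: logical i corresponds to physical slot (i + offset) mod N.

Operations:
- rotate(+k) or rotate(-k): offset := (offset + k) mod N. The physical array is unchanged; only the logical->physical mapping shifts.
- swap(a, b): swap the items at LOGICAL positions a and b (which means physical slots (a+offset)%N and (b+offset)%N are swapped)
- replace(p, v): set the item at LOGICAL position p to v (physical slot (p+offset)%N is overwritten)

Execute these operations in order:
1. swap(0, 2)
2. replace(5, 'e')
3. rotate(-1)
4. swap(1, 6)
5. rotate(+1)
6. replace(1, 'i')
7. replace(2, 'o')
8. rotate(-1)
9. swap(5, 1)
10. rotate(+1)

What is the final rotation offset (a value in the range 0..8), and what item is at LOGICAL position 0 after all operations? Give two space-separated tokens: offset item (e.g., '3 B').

Answer: 0 E

Derivation:
After op 1 (swap(0, 2)): offset=0, physical=[C,B,A,D,E,F,G,H,I], logical=[C,B,A,D,E,F,G,H,I]
After op 2 (replace(5, 'e')): offset=0, physical=[C,B,A,D,E,e,G,H,I], logical=[C,B,A,D,E,e,G,H,I]
After op 3 (rotate(-1)): offset=8, physical=[C,B,A,D,E,e,G,H,I], logical=[I,C,B,A,D,E,e,G,H]
After op 4 (swap(1, 6)): offset=8, physical=[e,B,A,D,E,C,G,H,I], logical=[I,e,B,A,D,E,C,G,H]
After op 5 (rotate(+1)): offset=0, physical=[e,B,A,D,E,C,G,H,I], logical=[e,B,A,D,E,C,G,H,I]
After op 6 (replace(1, 'i')): offset=0, physical=[e,i,A,D,E,C,G,H,I], logical=[e,i,A,D,E,C,G,H,I]
After op 7 (replace(2, 'o')): offset=0, physical=[e,i,o,D,E,C,G,H,I], logical=[e,i,o,D,E,C,G,H,I]
After op 8 (rotate(-1)): offset=8, physical=[e,i,o,D,E,C,G,H,I], logical=[I,e,i,o,D,E,C,G,H]
After op 9 (swap(5, 1)): offset=8, physical=[E,i,o,D,e,C,G,H,I], logical=[I,E,i,o,D,e,C,G,H]
After op 10 (rotate(+1)): offset=0, physical=[E,i,o,D,e,C,G,H,I], logical=[E,i,o,D,e,C,G,H,I]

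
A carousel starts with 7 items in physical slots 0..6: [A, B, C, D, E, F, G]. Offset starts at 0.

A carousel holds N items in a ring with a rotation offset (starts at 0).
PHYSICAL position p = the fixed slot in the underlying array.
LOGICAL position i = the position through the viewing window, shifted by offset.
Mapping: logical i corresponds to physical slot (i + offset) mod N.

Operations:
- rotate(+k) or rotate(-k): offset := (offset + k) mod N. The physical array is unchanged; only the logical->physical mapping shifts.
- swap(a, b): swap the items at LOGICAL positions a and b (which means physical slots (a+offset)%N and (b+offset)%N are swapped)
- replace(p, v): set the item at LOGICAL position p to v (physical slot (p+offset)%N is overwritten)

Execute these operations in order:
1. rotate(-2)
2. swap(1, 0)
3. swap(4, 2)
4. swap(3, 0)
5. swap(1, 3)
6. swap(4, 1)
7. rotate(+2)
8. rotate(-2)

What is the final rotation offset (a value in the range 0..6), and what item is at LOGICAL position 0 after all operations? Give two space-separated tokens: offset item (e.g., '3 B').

After op 1 (rotate(-2)): offset=5, physical=[A,B,C,D,E,F,G], logical=[F,G,A,B,C,D,E]
After op 2 (swap(1, 0)): offset=5, physical=[A,B,C,D,E,G,F], logical=[G,F,A,B,C,D,E]
After op 3 (swap(4, 2)): offset=5, physical=[C,B,A,D,E,G,F], logical=[G,F,C,B,A,D,E]
After op 4 (swap(3, 0)): offset=5, physical=[C,G,A,D,E,B,F], logical=[B,F,C,G,A,D,E]
After op 5 (swap(1, 3)): offset=5, physical=[C,F,A,D,E,B,G], logical=[B,G,C,F,A,D,E]
After op 6 (swap(4, 1)): offset=5, physical=[C,F,G,D,E,B,A], logical=[B,A,C,F,G,D,E]
After op 7 (rotate(+2)): offset=0, physical=[C,F,G,D,E,B,A], logical=[C,F,G,D,E,B,A]
After op 8 (rotate(-2)): offset=5, physical=[C,F,G,D,E,B,A], logical=[B,A,C,F,G,D,E]

Answer: 5 B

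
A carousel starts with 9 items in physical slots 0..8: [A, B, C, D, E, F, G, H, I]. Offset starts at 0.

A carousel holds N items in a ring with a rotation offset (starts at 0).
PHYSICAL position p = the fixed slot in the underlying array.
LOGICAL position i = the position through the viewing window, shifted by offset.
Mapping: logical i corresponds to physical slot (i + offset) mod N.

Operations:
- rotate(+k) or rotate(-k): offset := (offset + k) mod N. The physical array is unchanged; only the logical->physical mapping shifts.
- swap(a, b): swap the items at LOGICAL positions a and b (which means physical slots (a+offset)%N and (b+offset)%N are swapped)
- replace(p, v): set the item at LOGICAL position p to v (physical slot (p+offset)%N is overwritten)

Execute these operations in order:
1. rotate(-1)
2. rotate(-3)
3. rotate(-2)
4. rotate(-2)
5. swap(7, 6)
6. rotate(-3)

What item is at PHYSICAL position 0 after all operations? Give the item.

After op 1 (rotate(-1)): offset=8, physical=[A,B,C,D,E,F,G,H,I], logical=[I,A,B,C,D,E,F,G,H]
After op 2 (rotate(-3)): offset=5, physical=[A,B,C,D,E,F,G,H,I], logical=[F,G,H,I,A,B,C,D,E]
After op 3 (rotate(-2)): offset=3, physical=[A,B,C,D,E,F,G,H,I], logical=[D,E,F,G,H,I,A,B,C]
After op 4 (rotate(-2)): offset=1, physical=[A,B,C,D,E,F,G,H,I], logical=[B,C,D,E,F,G,H,I,A]
After op 5 (swap(7, 6)): offset=1, physical=[A,B,C,D,E,F,G,I,H], logical=[B,C,D,E,F,G,I,H,A]
After op 6 (rotate(-3)): offset=7, physical=[A,B,C,D,E,F,G,I,H], logical=[I,H,A,B,C,D,E,F,G]

Answer: A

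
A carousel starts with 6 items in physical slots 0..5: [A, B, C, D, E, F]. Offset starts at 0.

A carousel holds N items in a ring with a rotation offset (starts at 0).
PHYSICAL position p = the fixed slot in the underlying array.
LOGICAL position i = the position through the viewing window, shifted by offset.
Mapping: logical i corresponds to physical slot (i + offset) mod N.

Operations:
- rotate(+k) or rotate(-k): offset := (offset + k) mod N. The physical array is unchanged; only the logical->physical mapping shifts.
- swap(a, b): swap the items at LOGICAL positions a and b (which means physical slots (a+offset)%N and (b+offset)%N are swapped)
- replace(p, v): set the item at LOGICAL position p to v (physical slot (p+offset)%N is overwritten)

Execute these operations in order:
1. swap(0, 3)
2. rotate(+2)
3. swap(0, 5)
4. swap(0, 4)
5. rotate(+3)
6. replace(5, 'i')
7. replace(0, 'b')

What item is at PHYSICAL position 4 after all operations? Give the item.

After op 1 (swap(0, 3)): offset=0, physical=[D,B,C,A,E,F], logical=[D,B,C,A,E,F]
After op 2 (rotate(+2)): offset=2, physical=[D,B,C,A,E,F], logical=[C,A,E,F,D,B]
After op 3 (swap(0, 5)): offset=2, physical=[D,C,B,A,E,F], logical=[B,A,E,F,D,C]
After op 4 (swap(0, 4)): offset=2, physical=[B,C,D,A,E,F], logical=[D,A,E,F,B,C]
After op 5 (rotate(+3)): offset=5, physical=[B,C,D,A,E,F], logical=[F,B,C,D,A,E]
After op 6 (replace(5, 'i')): offset=5, physical=[B,C,D,A,i,F], logical=[F,B,C,D,A,i]
After op 7 (replace(0, 'b')): offset=5, physical=[B,C,D,A,i,b], logical=[b,B,C,D,A,i]

Answer: i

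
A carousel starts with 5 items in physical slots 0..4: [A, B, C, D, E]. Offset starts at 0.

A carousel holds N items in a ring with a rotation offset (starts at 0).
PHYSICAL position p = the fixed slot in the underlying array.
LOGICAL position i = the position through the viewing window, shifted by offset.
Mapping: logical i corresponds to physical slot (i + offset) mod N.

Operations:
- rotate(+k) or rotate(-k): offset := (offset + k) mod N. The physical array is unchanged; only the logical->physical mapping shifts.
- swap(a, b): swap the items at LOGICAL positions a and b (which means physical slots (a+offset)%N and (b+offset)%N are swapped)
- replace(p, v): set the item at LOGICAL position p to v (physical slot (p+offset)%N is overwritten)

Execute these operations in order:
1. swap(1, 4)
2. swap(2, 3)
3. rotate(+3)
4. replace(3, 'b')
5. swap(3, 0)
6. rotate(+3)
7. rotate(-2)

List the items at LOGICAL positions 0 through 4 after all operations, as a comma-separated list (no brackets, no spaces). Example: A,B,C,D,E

Answer: B,A,C,D,b

Derivation:
After op 1 (swap(1, 4)): offset=0, physical=[A,E,C,D,B], logical=[A,E,C,D,B]
After op 2 (swap(2, 3)): offset=0, physical=[A,E,D,C,B], logical=[A,E,D,C,B]
After op 3 (rotate(+3)): offset=3, physical=[A,E,D,C,B], logical=[C,B,A,E,D]
After op 4 (replace(3, 'b')): offset=3, physical=[A,b,D,C,B], logical=[C,B,A,b,D]
After op 5 (swap(3, 0)): offset=3, physical=[A,C,D,b,B], logical=[b,B,A,C,D]
After op 6 (rotate(+3)): offset=1, physical=[A,C,D,b,B], logical=[C,D,b,B,A]
After op 7 (rotate(-2)): offset=4, physical=[A,C,D,b,B], logical=[B,A,C,D,b]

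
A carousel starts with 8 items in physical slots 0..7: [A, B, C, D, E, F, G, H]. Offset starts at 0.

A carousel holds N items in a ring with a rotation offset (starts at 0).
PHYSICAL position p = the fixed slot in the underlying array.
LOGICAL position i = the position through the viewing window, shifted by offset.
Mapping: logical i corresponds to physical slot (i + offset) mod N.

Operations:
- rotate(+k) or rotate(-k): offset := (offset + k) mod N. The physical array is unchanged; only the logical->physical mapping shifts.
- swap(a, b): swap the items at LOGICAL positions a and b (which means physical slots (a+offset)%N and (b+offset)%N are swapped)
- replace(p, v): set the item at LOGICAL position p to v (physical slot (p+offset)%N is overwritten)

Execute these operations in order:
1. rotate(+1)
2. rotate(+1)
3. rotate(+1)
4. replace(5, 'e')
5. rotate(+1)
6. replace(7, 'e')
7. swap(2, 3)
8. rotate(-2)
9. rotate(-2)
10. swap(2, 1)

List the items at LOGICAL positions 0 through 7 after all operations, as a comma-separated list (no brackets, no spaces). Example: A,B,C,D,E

After op 1 (rotate(+1)): offset=1, physical=[A,B,C,D,E,F,G,H], logical=[B,C,D,E,F,G,H,A]
After op 2 (rotate(+1)): offset=2, physical=[A,B,C,D,E,F,G,H], logical=[C,D,E,F,G,H,A,B]
After op 3 (rotate(+1)): offset=3, physical=[A,B,C,D,E,F,G,H], logical=[D,E,F,G,H,A,B,C]
After op 4 (replace(5, 'e')): offset=3, physical=[e,B,C,D,E,F,G,H], logical=[D,E,F,G,H,e,B,C]
After op 5 (rotate(+1)): offset=4, physical=[e,B,C,D,E,F,G,H], logical=[E,F,G,H,e,B,C,D]
After op 6 (replace(7, 'e')): offset=4, physical=[e,B,C,e,E,F,G,H], logical=[E,F,G,H,e,B,C,e]
After op 7 (swap(2, 3)): offset=4, physical=[e,B,C,e,E,F,H,G], logical=[E,F,H,G,e,B,C,e]
After op 8 (rotate(-2)): offset=2, physical=[e,B,C,e,E,F,H,G], logical=[C,e,E,F,H,G,e,B]
After op 9 (rotate(-2)): offset=0, physical=[e,B,C,e,E,F,H,G], logical=[e,B,C,e,E,F,H,G]
After op 10 (swap(2, 1)): offset=0, physical=[e,C,B,e,E,F,H,G], logical=[e,C,B,e,E,F,H,G]

Answer: e,C,B,e,E,F,H,G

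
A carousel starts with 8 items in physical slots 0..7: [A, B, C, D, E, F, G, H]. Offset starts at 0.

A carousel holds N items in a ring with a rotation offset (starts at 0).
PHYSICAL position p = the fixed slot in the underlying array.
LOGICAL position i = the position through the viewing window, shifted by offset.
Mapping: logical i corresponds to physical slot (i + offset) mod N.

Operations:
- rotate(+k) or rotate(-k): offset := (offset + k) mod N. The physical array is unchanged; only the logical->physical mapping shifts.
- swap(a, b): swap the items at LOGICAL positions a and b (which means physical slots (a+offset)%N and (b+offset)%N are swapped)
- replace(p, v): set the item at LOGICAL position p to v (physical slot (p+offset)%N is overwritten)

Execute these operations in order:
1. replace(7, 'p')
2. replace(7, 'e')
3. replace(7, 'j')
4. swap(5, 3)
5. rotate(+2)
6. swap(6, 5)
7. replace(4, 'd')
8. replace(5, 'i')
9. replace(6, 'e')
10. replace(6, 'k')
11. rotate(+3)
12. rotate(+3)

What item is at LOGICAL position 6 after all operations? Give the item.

Answer: d

Derivation:
After op 1 (replace(7, 'p')): offset=0, physical=[A,B,C,D,E,F,G,p], logical=[A,B,C,D,E,F,G,p]
After op 2 (replace(7, 'e')): offset=0, physical=[A,B,C,D,E,F,G,e], logical=[A,B,C,D,E,F,G,e]
After op 3 (replace(7, 'j')): offset=0, physical=[A,B,C,D,E,F,G,j], logical=[A,B,C,D,E,F,G,j]
After op 4 (swap(5, 3)): offset=0, physical=[A,B,C,F,E,D,G,j], logical=[A,B,C,F,E,D,G,j]
After op 5 (rotate(+2)): offset=2, physical=[A,B,C,F,E,D,G,j], logical=[C,F,E,D,G,j,A,B]
After op 6 (swap(6, 5)): offset=2, physical=[j,B,C,F,E,D,G,A], logical=[C,F,E,D,G,A,j,B]
After op 7 (replace(4, 'd')): offset=2, physical=[j,B,C,F,E,D,d,A], logical=[C,F,E,D,d,A,j,B]
After op 8 (replace(5, 'i')): offset=2, physical=[j,B,C,F,E,D,d,i], logical=[C,F,E,D,d,i,j,B]
After op 9 (replace(6, 'e')): offset=2, physical=[e,B,C,F,E,D,d,i], logical=[C,F,E,D,d,i,e,B]
After op 10 (replace(6, 'k')): offset=2, physical=[k,B,C,F,E,D,d,i], logical=[C,F,E,D,d,i,k,B]
After op 11 (rotate(+3)): offset=5, physical=[k,B,C,F,E,D,d,i], logical=[D,d,i,k,B,C,F,E]
After op 12 (rotate(+3)): offset=0, physical=[k,B,C,F,E,D,d,i], logical=[k,B,C,F,E,D,d,i]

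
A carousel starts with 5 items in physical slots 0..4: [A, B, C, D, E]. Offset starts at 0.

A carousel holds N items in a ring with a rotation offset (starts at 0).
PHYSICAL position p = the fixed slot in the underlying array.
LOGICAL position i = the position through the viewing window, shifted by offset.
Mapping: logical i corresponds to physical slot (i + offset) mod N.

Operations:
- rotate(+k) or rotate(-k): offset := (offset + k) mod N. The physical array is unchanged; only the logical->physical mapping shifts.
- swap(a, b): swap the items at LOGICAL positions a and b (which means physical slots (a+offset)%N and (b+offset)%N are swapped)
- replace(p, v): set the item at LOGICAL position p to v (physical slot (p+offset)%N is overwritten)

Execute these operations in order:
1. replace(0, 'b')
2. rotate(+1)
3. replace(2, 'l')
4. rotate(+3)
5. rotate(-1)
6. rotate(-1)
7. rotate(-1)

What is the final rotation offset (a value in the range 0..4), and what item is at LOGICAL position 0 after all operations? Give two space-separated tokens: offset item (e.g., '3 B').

After op 1 (replace(0, 'b')): offset=0, physical=[b,B,C,D,E], logical=[b,B,C,D,E]
After op 2 (rotate(+1)): offset=1, physical=[b,B,C,D,E], logical=[B,C,D,E,b]
After op 3 (replace(2, 'l')): offset=1, physical=[b,B,C,l,E], logical=[B,C,l,E,b]
After op 4 (rotate(+3)): offset=4, physical=[b,B,C,l,E], logical=[E,b,B,C,l]
After op 5 (rotate(-1)): offset=3, physical=[b,B,C,l,E], logical=[l,E,b,B,C]
After op 6 (rotate(-1)): offset=2, physical=[b,B,C,l,E], logical=[C,l,E,b,B]
After op 7 (rotate(-1)): offset=1, physical=[b,B,C,l,E], logical=[B,C,l,E,b]

Answer: 1 B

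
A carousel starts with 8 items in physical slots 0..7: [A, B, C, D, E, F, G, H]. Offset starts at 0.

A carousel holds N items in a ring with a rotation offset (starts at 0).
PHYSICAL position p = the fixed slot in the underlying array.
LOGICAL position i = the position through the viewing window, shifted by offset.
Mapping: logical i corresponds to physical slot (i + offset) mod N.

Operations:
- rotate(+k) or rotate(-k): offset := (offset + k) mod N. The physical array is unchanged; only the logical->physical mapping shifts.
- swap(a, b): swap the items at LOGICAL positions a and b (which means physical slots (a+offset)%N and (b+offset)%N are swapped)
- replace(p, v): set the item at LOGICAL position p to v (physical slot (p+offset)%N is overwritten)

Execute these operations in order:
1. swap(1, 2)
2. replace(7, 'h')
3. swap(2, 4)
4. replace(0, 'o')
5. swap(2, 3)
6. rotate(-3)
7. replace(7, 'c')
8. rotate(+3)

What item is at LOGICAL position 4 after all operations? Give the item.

After op 1 (swap(1, 2)): offset=0, physical=[A,C,B,D,E,F,G,H], logical=[A,C,B,D,E,F,G,H]
After op 2 (replace(7, 'h')): offset=0, physical=[A,C,B,D,E,F,G,h], logical=[A,C,B,D,E,F,G,h]
After op 3 (swap(2, 4)): offset=0, physical=[A,C,E,D,B,F,G,h], logical=[A,C,E,D,B,F,G,h]
After op 4 (replace(0, 'o')): offset=0, physical=[o,C,E,D,B,F,G,h], logical=[o,C,E,D,B,F,G,h]
After op 5 (swap(2, 3)): offset=0, physical=[o,C,D,E,B,F,G,h], logical=[o,C,D,E,B,F,G,h]
After op 6 (rotate(-3)): offset=5, physical=[o,C,D,E,B,F,G,h], logical=[F,G,h,o,C,D,E,B]
After op 7 (replace(7, 'c')): offset=5, physical=[o,C,D,E,c,F,G,h], logical=[F,G,h,o,C,D,E,c]
After op 8 (rotate(+3)): offset=0, physical=[o,C,D,E,c,F,G,h], logical=[o,C,D,E,c,F,G,h]

Answer: c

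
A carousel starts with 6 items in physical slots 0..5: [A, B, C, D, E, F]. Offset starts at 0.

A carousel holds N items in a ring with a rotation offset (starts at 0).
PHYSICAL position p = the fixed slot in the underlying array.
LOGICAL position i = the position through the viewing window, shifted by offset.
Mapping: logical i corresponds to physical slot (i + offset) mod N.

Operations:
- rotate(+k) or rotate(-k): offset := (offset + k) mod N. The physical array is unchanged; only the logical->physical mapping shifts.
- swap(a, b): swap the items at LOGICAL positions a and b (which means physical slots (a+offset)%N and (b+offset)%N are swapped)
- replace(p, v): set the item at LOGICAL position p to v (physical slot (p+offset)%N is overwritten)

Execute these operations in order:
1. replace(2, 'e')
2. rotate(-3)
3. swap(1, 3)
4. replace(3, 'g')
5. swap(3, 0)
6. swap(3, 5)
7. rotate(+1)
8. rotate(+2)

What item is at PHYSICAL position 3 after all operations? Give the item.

Answer: g

Derivation:
After op 1 (replace(2, 'e')): offset=0, physical=[A,B,e,D,E,F], logical=[A,B,e,D,E,F]
After op 2 (rotate(-3)): offset=3, physical=[A,B,e,D,E,F], logical=[D,E,F,A,B,e]
After op 3 (swap(1, 3)): offset=3, physical=[E,B,e,D,A,F], logical=[D,A,F,E,B,e]
After op 4 (replace(3, 'g')): offset=3, physical=[g,B,e,D,A,F], logical=[D,A,F,g,B,e]
After op 5 (swap(3, 0)): offset=3, physical=[D,B,e,g,A,F], logical=[g,A,F,D,B,e]
After op 6 (swap(3, 5)): offset=3, physical=[e,B,D,g,A,F], logical=[g,A,F,e,B,D]
After op 7 (rotate(+1)): offset=4, physical=[e,B,D,g,A,F], logical=[A,F,e,B,D,g]
After op 8 (rotate(+2)): offset=0, physical=[e,B,D,g,A,F], logical=[e,B,D,g,A,F]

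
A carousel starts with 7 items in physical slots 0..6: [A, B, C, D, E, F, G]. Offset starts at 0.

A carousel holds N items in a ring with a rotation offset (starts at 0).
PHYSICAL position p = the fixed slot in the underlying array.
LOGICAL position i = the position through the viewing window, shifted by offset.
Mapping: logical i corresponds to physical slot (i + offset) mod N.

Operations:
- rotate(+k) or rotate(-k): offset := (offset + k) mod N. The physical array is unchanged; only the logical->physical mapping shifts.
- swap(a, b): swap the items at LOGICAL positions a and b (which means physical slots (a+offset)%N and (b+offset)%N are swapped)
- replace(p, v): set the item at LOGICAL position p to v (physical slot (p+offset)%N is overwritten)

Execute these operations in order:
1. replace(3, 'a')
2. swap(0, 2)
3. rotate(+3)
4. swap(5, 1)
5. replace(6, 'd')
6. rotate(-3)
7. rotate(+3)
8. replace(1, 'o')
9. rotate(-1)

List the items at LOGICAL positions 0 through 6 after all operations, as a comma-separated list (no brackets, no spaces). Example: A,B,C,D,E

After op 1 (replace(3, 'a')): offset=0, physical=[A,B,C,a,E,F,G], logical=[A,B,C,a,E,F,G]
After op 2 (swap(0, 2)): offset=0, physical=[C,B,A,a,E,F,G], logical=[C,B,A,a,E,F,G]
After op 3 (rotate(+3)): offset=3, physical=[C,B,A,a,E,F,G], logical=[a,E,F,G,C,B,A]
After op 4 (swap(5, 1)): offset=3, physical=[C,E,A,a,B,F,G], logical=[a,B,F,G,C,E,A]
After op 5 (replace(6, 'd')): offset=3, physical=[C,E,d,a,B,F,G], logical=[a,B,F,G,C,E,d]
After op 6 (rotate(-3)): offset=0, physical=[C,E,d,a,B,F,G], logical=[C,E,d,a,B,F,G]
After op 7 (rotate(+3)): offset=3, physical=[C,E,d,a,B,F,G], logical=[a,B,F,G,C,E,d]
After op 8 (replace(1, 'o')): offset=3, physical=[C,E,d,a,o,F,G], logical=[a,o,F,G,C,E,d]
After op 9 (rotate(-1)): offset=2, physical=[C,E,d,a,o,F,G], logical=[d,a,o,F,G,C,E]

Answer: d,a,o,F,G,C,E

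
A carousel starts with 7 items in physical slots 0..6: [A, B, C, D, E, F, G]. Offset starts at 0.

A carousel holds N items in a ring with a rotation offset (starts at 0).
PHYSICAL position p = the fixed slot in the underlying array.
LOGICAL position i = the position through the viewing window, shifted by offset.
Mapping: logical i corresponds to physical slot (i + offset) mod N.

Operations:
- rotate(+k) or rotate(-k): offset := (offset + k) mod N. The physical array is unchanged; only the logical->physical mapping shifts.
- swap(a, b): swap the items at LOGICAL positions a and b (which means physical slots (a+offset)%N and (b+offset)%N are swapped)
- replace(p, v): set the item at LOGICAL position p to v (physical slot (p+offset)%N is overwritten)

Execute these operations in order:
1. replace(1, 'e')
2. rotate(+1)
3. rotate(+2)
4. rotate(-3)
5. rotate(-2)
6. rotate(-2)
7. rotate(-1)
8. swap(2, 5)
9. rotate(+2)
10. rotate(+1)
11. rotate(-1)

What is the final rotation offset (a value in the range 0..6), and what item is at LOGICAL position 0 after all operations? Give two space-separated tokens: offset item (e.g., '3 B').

Answer: 4 A

Derivation:
After op 1 (replace(1, 'e')): offset=0, physical=[A,e,C,D,E,F,G], logical=[A,e,C,D,E,F,G]
After op 2 (rotate(+1)): offset=1, physical=[A,e,C,D,E,F,G], logical=[e,C,D,E,F,G,A]
After op 3 (rotate(+2)): offset=3, physical=[A,e,C,D,E,F,G], logical=[D,E,F,G,A,e,C]
After op 4 (rotate(-3)): offset=0, physical=[A,e,C,D,E,F,G], logical=[A,e,C,D,E,F,G]
After op 5 (rotate(-2)): offset=5, physical=[A,e,C,D,E,F,G], logical=[F,G,A,e,C,D,E]
After op 6 (rotate(-2)): offset=3, physical=[A,e,C,D,E,F,G], logical=[D,E,F,G,A,e,C]
After op 7 (rotate(-1)): offset=2, physical=[A,e,C,D,E,F,G], logical=[C,D,E,F,G,A,e]
After op 8 (swap(2, 5)): offset=2, physical=[E,e,C,D,A,F,G], logical=[C,D,A,F,G,E,e]
After op 9 (rotate(+2)): offset=4, physical=[E,e,C,D,A,F,G], logical=[A,F,G,E,e,C,D]
After op 10 (rotate(+1)): offset=5, physical=[E,e,C,D,A,F,G], logical=[F,G,E,e,C,D,A]
After op 11 (rotate(-1)): offset=4, physical=[E,e,C,D,A,F,G], logical=[A,F,G,E,e,C,D]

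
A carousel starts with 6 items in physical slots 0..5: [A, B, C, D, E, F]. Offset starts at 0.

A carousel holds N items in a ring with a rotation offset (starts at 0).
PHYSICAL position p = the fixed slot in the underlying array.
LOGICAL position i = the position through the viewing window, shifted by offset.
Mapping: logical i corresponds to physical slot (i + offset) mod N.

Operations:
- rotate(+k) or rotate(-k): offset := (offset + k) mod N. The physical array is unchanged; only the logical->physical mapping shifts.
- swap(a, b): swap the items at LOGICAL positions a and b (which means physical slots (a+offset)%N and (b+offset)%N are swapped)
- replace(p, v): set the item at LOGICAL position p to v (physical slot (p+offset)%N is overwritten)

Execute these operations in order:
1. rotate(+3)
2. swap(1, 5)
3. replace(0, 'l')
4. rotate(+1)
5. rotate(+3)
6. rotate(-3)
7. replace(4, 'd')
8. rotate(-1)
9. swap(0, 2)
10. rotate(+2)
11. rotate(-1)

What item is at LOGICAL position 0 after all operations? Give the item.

Answer: C

Derivation:
After op 1 (rotate(+3)): offset=3, physical=[A,B,C,D,E,F], logical=[D,E,F,A,B,C]
After op 2 (swap(1, 5)): offset=3, physical=[A,B,E,D,C,F], logical=[D,C,F,A,B,E]
After op 3 (replace(0, 'l')): offset=3, physical=[A,B,E,l,C,F], logical=[l,C,F,A,B,E]
After op 4 (rotate(+1)): offset=4, physical=[A,B,E,l,C,F], logical=[C,F,A,B,E,l]
After op 5 (rotate(+3)): offset=1, physical=[A,B,E,l,C,F], logical=[B,E,l,C,F,A]
After op 6 (rotate(-3)): offset=4, physical=[A,B,E,l,C,F], logical=[C,F,A,B,E,l]
After op 7 (replace(4, 'd')): offset=4, physical=[A,B,d,l,C,F], logical=[C,F,A,B,d,l]
After op 8 (rotate(-1)): offset=3, physical=[A,B,d,l,C,F], logical=[l,C,F,A,B,d]
After op 9 (swap(0, 2)): offset=3, physical=[A,B,d,F,C,l], logical=[F,C,l,A,B,d]
After op 10 (rotate(+2)): offset=5, physical=[A,B,d,F,C,l], logical=[l,A,B,d,F,C]
After op 11 (rotate(-1)): offset=4, physical=[A,B,d,F,C,l], logical=[C,l,A,B,d,F]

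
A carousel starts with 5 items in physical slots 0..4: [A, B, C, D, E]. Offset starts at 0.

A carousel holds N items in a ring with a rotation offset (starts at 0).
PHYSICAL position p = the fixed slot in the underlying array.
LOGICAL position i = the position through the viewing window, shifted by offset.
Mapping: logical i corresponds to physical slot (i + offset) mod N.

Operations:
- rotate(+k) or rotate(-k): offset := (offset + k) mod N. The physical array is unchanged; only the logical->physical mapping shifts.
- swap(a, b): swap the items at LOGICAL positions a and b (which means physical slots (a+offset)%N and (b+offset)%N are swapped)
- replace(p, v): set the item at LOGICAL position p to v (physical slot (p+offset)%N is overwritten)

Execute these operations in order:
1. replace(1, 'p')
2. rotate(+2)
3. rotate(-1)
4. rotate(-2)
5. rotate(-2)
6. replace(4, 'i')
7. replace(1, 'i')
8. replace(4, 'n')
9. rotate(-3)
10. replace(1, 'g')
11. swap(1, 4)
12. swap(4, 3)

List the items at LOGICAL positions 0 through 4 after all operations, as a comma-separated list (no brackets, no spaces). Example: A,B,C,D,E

Answer: E,i,n,g,C

Derivation:
After op 1 (replace(1, 'p')): offset=0, physical=[A,p,C,D,E], logical=[A,p,C,D,E]
After op 2 (rotate(+2)): offset=2, physical=[A,p,C,D,E], logical=[C,D,E,A,p]
After op 3 (rotate(-1)): offset=1, physical=[A,p,C,D,E], logical=[p,C,D,E,A]
After op 4 (rotate(-2)): offset=4, physical=[A,p,C,D,E], logical=[E,A,p,C,D]
After op 5 (rotate(-2)): offset=2, physical=[A,p,C,D,E], logical=[C,D,E,A,p]
After op 6 (replace(4, 'i')): offset=2, physical=[A,i,C,D,E], logical=[C,D,E,A,i]
After op 7 (replace(1, 'i')): offset=2, physical=[A,i,C,i,E], logical=[C,i,E,A,i]
After op 8 (replace(4, 'n')): offset=2, physical=[A,n,C,i,E], logical=[C,i,E,A,n]
After op 9 (rotate(-3)): offset=4, physical=[A,n,C,i,E], logical=[E,A,n,C,i]
After op 10 (replace(1, 'g')): offset=4, physical=[g,n,C,i,E], logical=[E,g,n,C,i]
After op 11 (swap(1, 4)): offset=4, physical=[i,n,C,g,E], logical=[E,i,n,C,g]
After op 12 (swap(4, 3)): offset=4, physical=[i,n,g,C,E], logical=[E,i,n,g,C]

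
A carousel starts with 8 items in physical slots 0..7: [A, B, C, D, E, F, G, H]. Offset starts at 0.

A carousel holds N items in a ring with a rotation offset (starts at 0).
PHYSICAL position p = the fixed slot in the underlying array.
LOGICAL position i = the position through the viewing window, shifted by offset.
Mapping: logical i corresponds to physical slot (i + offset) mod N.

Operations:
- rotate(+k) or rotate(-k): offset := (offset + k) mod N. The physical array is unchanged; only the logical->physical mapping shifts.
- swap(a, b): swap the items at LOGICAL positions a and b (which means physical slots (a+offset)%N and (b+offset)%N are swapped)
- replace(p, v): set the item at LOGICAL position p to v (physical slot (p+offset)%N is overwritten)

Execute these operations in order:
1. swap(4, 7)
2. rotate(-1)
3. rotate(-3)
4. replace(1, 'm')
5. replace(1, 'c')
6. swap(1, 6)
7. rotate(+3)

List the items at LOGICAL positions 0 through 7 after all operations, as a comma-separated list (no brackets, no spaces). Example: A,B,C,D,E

After op 1 (swap(4, 7)): offset=0, physical=[A,B,C,D,H,F,G,E], logical=[A,B,C,D,H,F,G,E]
After op 2 (rotate(-1)): offset=7, physical=[A,B,C,D,H,F,G,E], logical=[E,A,B,C,D,H,F,G]
After op 3 (rotate(-3)): offset=4, physical=[A,B,C,D,H,F,G,E], logical=[H,F,G,E,A,B,C,D]
After op 4 (replace(1, 'm')): offset=4, physical=[A,B,C,D,H,m,G,E], logical=[H,m,G,E,A,B,C,D]
After op 5 (replace(1, 'c')): offset=4, physical=[A,B,C,D,H,c,G,E], logical=[H,c,G,E,A,B,C,D]
After op 6 (swap(1, 6)): offset=4, physical=[A,B,c,D,H,C,G,E], logical=[H,C,G,E,A,B,c,D]
After op 7 (rotate(+3)): offset=7, physical=[A,B,c,D,H,C,G,E], logical=[E,A,B,c,D,H,C,G]

Answer: E,A,B,c,D,H,C,G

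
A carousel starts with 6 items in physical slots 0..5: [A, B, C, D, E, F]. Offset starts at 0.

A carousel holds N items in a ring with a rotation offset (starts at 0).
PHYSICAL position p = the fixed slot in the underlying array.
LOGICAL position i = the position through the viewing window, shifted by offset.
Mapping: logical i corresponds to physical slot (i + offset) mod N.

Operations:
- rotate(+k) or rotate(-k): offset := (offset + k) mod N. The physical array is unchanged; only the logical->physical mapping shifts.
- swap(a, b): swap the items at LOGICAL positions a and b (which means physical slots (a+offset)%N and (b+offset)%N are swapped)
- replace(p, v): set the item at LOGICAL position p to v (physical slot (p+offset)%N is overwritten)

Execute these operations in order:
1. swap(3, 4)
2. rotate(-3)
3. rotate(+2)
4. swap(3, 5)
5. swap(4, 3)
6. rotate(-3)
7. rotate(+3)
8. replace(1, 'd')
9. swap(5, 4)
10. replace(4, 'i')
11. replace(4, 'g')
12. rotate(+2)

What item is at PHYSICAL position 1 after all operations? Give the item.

After op 1 (swap(3, 4)): offset=0, physical=[A,B,C,E,D,F], logical=[A,B,C,E,D,F]
After op 2 (rotate(-3)): offset=3, physical=[A,B,C,E,D,F], logical=[E,D,F,A,B,C]
After op 3 (rotate(+2)): offset=5, physical=[A,B,C,E,D,F], logical=[F,A,B,C,E,D]
After op 4 (swap(3, 5)): offset=5, physical=[A,B,D,E,C,F], logical=[F,A,B,D,E,C]
After op 5 (swap(4, 3)): offset=5, physical=[A,B,E,D,C,F], logical=[F,A,B,E,D,C]
After op 6 (rotate(-3)): offset=2, physical=[A,B,E,D,C,F], logical=[E,D,C,F,A,B]
After op 7 (rotate(+3)): offset=5, physical=[A,B,E,D,C,F], logical=[F,A,B,E,D,C]
After op 8 (replace(1, 'd')): offset=5, physical=[d,B,E,D,C,F], logical=[F,d,B,E,D,C]
After op 9 (swap(5, 4)): offset=5, physical=[d,B,E,C,D,F], logical=[F,d,B,E,C,D]
After op 10 (replace(4, 'i')): offset=5, physical=[d,B,E,i,D,F], logical=[F,d,B,E,i,D]
After op 11 (replace(4, 'g')): offset=5, physical=[d,B,E,g,D,F], logical=[F,d,B,E,g,D]
After op 12 (rotate(+2)): offset=1, physical=[d,B,E,g,D,F], logical=[B,E,g,D,F,d]

Answer: B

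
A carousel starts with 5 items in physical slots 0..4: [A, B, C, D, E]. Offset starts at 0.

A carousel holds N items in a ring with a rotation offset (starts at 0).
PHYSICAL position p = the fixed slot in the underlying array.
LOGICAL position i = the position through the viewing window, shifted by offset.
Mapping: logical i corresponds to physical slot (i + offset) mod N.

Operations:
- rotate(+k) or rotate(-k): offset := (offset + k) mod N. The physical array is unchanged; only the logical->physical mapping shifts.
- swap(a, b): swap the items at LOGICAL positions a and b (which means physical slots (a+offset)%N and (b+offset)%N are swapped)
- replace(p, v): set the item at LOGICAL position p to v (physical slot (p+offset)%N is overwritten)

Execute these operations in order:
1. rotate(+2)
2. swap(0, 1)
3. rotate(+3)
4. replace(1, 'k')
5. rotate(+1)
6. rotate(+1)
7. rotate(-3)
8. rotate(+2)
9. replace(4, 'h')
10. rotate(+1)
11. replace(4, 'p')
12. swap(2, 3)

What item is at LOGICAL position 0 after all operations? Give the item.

After op 1 (rotate(+2)): offset=2, physical=[A,B,C,D,E], logical=[C,D,E,A,B]
After op 2 (swap(0, 1)): offset=2, physical=[A,B,D,C,E], logical=[D,C,E,A,B]
After op 3 (rotate(+3)): offset=0, physical=[A,B,D,C,E], logical=[A,B,D,C,E]
After op 4 (replace(1, 'k')): offset=0, physical=[A,k,D,C,E], logical=[A,k,D,C,E]
After op 5 (rotate(+1)): offset=1, physical=[A,k,D,C,E], logical=[k,D,C,E,A]
After op 6 (rotate(+1)): offset=2, physical=[A,k,D,C,E], logical=[D,C,E,A,k]
After op 7 (rotate(-3)): offset=4, physical=[A,k,D,C,E], logical=[E,A,k,D,C]
After op 8 (rotate(+2)): offset=1, physical=[A,k,D,C,E], logical=[k,D,C,E,A]
After op 9 (replace(4, 'h')): offset=1, physical=[h,k,D,C,E], logical=[k,D,C,E,h]
After op 10 (rotate(+1)): offset=2, physical=[h,k,D,C,E], logical=[D,C,E,h,k]
After op 11 (replace(4, 'p')): offset=2, physical=[h,p,D,C,E], logical=[D,C,E,h,p]
After op 12 (swap(2, 3)): offset=2, physical=[E,p,D,C,h], logical=[D,C,h,E,p]

Answer: D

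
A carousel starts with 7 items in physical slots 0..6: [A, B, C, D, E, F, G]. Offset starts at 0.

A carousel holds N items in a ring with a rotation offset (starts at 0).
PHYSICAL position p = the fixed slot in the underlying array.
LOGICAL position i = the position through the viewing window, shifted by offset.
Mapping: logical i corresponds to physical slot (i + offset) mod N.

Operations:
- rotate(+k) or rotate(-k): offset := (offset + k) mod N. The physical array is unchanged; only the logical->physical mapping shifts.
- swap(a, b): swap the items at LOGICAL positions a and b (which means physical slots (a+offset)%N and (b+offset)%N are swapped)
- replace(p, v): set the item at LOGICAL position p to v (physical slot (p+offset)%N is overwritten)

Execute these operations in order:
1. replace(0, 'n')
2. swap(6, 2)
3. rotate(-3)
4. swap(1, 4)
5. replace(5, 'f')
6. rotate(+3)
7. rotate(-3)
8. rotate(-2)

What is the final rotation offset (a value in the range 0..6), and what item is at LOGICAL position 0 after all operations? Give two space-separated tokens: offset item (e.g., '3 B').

Answer: 2 f

Derivation:
After op 1 (replace(0, 'n')): offset=0, physical=[n,B,C,D,E,F,G], logical=[n,B,C,D,E,F,G]
After op 2 (swap(6, 2)): offset=0, physical=[n,B,G,D,E,F,C], logical=[n,B,G,D,E,F,C]
After op 3 (rotate(-3)): offset=4, physical=[n,B,G,D,E,F,C], logical=[E,F,C,n,B,G,D]
After op 4 (swap(1, 4)): offset=4, physical=[n,F,G,D,E,B,C], logical=[E,B,C,n,F,G,D]
After op 5 (replace(5, 'f')): offset=4, physical=[n,F,f,D,E,B,C], logical=[E,B,C,n,F,f,D]
After op 6 (rotate(+3)): offset=0, physical=[n,F,f,D,E,B,C], logical=[n,F,f,D,E,B,C]
After op 7 (rotate(-3)): offset=4, physical=[n,F,f,D,E,B,C], logical=[E,B,C,n,F,f,D]
After op 8 (rotate(-2)): offset=2, physical=[n,F,f,D,E,B,C], logical=[f,D,E,B,C,n,F]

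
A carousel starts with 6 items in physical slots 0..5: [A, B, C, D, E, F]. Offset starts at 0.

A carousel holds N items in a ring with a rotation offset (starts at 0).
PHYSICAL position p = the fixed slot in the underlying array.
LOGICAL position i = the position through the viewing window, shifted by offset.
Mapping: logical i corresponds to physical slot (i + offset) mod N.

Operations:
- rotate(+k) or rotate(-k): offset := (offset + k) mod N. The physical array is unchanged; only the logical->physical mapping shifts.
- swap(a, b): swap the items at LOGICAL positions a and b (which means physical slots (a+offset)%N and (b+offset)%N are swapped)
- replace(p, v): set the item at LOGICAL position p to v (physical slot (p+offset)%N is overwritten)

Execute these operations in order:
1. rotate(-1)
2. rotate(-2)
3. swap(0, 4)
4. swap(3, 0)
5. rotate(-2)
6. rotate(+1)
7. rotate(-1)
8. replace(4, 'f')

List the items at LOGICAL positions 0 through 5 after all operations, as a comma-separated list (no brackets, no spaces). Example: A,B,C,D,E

Answer: D,C,A,E,f,B

Derivation:
After op 1 (rotate(-1)): offset=5, physical=[A,B,C,D,E,F], logical=[F,A,B,C,D,E]
After op 2 (rotate(-2)): offset=3, physical=[A,B,C,D,E,F], logical=[D,E,F,A,B,C]
After op 3 (swap(0, 4)): offset=3, physical=[A,D,C,B,E,F], logical=[B,E,F,A,D,C]
After op 4 (swap(3, 0)): offset=3, physical=[B,D,C,A,E,F], logical=[A,E,F,B,D,C]
After op 5 (rotate(-2)): offset=1, physical=[B,D,C,A,E,F], logical=[D,C,A,E,F,B]
After op 6 (rotate(+1)): offset=2, physical=[B,D,C,A,E,F], logical=[C,A,E,F,B,D]
After op 7 (rotate(-1)): offset=1, physical=[B,D,C,A,E,F], logical=[D,C,A,E,F,B]
After op 8 (replace(4, 'f')): offset=1, physical=[B,D,C,A,E,f], logical=[D,C,A,E,f,B]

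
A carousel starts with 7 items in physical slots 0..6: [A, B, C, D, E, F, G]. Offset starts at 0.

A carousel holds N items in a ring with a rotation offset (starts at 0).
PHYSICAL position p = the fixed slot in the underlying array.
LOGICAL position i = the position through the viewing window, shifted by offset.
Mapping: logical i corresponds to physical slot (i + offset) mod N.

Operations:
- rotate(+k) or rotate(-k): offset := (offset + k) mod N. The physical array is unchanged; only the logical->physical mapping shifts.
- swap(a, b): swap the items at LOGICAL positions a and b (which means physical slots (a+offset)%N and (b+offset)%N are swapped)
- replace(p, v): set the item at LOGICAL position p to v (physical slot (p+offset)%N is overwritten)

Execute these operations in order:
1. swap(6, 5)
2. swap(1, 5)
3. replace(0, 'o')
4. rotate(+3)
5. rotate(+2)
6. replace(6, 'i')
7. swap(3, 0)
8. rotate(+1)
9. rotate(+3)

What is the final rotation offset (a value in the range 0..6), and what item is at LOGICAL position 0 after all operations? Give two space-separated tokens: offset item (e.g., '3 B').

After op 1 (swap(6, 5)): offset=0, physical=[A,B,C,D,E,G,F], logical=[A,B,C,D,E,G,F]
After op 2 (swap(1, 5)): offset=0, physical=[A,G,C,D,E,B,F], logical=[A,G,C,D,E,B,F]
After op 3 (replace(0, 'o')): offset=0, physical=[o,G,C,D,E,B,F], logical=[o,G,C,D,E,B,F]
After op 4 (rotate(+3)): offset=3, physical=[o,G,C,D,E,B,F], logical=[D,E,B,F,o,G,C]
After op 5 (rotate(+2)): offset=5, physical=[o,G,C,D,E,B,F], logical=[B,F,o,G,C,D,E]
After op 6 (replace(6, 'i')): offset=5, physical=[o,G,C,D,i,B,F], logical=[B,F,o,G,C,D,i]
After op 7 (swap(3, 0)): offset=5, physical=[o,B,C,D,i,G,F], logical=[G,F,o,B,C,D,i]
After op 8 (rotate(+1)): offset=6, physical=[o,B,C,D,i,G,F], logical=[F,o,B,C,D,i,G]
After op 9 (rotate(+3)): offset=2, physical=[o,B,C,D,i,G,F], logical=[C,D,i,G,F,o,B]

Answer: 2 C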